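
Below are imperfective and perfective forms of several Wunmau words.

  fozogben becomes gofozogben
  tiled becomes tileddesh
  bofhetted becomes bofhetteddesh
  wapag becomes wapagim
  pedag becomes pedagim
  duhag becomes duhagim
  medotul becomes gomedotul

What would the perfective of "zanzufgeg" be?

zanzufgegim

"zanzufgeg" ends in -g. The stems ending in -g (wapag → wapagim, pedag → pedagim, duhag → duhagim) add -im.
So zanzufgeg → zanzufgegim.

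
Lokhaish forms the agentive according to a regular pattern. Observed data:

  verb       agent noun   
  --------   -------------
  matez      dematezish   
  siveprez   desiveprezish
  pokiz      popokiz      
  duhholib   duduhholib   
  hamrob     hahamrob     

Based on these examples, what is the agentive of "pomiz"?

popomiz

matez and pokiz both end in -z yet inflect differently (dematezish, popokiz), so the final letter is not what conditions the rule; the last vowel is.
"pomiz" has last vowel 'i'. The stems whose last vowel is 'i' (pokiz → popokiz, duhholib → duduhholib) repeat the first consonant+vowel as a prefix.
So pomiz → popomiz.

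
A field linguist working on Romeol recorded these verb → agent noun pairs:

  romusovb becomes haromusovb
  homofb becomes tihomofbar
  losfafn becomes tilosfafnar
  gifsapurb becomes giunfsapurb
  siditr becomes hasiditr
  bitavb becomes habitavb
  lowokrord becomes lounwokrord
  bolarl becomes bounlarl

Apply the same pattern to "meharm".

"meharm" has second-to-last letter 'r'. The stems whose second-to-last letter is 'r' (gifsapurb → giunfsapurb, bolarl → bounlarl, lowokrord → lounwokrord) insert -un- after the first vowel.
So meharm → meunharm.

meunharm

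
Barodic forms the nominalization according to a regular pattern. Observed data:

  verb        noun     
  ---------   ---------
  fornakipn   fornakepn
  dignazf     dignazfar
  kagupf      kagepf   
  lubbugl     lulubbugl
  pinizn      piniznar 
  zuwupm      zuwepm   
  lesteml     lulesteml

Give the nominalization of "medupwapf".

medupwepf

pinizn and fornakipn both end in -n yet inflect differently (piniznar, fornakepn), so the final letter is not what conditions the rule; the second-to-last letter is.
"medupwapf" has second-to-last letter 'p'. The stems whose second-to-last letter is 'p' (fornakipn → fornakepn, zuwupm → zuwepm, kagupf → kagepf) change the last vowel to 'e'.
So medupwapf → medupwepf.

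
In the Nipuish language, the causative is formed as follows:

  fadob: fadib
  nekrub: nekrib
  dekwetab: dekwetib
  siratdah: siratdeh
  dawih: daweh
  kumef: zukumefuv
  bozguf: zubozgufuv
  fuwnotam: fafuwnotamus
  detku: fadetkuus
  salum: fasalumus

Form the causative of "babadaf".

dekwetab and siratdah both have last vowel 'a' yet inflect differently (dekwetib, siratdeh), so the last vowel is not what conditions the rule; the final letter is.
"babadaf" ends in -f. The stems ending in -f (kumef → zukumefuv, bozguf → zubozgufuv) add zu- … -uv around the stem.
So babadaf → zubabadafuv.

zubabadafuv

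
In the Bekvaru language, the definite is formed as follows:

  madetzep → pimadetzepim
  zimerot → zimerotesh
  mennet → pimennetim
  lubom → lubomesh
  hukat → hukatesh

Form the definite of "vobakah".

vobakahesh

hukat and mennet both end in -t yet inflect differently (hukatesh, pimennetim), so the final letter is not what conditions the rule; the last vowel is.
"vobakah" has last vowel 'a'. The one such stem in the data (hukat → hukatesh) adds -esh, so the same rule applies.
The other pattern: stems whose last vowel is 'e' add pi- … -im around the stem.
So vobakah → vobakahesh.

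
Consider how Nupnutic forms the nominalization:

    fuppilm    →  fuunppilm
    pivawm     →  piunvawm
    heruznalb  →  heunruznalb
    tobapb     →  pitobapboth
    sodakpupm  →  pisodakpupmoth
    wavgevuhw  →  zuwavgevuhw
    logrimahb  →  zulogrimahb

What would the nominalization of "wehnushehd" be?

zuwehnushehd

"wehnushehd" has second-to-last letter 'h'. The stems whose second-to-last letter is 'h' (wavgevuhw → zuwavgevuhw, logrimahb → zulogrimahb) add the prefix zu-.
The other patterns: stems whose second-to-last letter is 'l' or 'w' insert -un- after the first vowel; stems whose second-to-last letter is 'p' add pi- … -oth around the stem.
So wehnushehd → zuwehnushehd.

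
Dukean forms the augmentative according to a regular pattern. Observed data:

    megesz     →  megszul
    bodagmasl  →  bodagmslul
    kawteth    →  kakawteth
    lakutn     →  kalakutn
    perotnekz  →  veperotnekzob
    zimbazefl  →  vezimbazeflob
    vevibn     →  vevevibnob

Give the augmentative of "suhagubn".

"suhagubn" has second-to-last letter 'b'. The one such stem in the data (vevibn → vevevibnob) adds ve- … -ob around the stem, so the same rule applies.
The other patterns: stems whose second-to-last letter is 's' delete the last vowel and add -ul; stems whose second-to-last letter is 't' add the prefix ka-.
So suhagubn → vesuhagubnob.

vesuhagubnob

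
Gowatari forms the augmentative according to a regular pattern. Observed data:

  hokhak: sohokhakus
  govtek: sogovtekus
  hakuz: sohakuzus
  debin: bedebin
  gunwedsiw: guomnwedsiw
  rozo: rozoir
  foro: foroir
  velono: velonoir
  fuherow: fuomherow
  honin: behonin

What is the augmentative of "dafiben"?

bedafiben

"dafiben" ends in -n. The stems ending in -n (debin → bedebin, honin → behonin) add the prefix be-.
The other patterns: stems ending in -o add -ir; stems ending in -w insert -om- after the first vowel; stems ending in -k or -z add so- … -us around the stem.
So dafiben → bedafiben.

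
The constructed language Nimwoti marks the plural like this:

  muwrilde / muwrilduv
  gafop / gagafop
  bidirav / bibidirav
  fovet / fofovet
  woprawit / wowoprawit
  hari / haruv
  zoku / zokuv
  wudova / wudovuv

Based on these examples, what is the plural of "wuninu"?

"wuninu" ends in a vowel. The stems ending in a vowel (muwrilde → muwrilduv, wudova → wudovuv, hari → haruv) drop the final letter and add -uv.
So wuninu → wuninuv.

wuninuv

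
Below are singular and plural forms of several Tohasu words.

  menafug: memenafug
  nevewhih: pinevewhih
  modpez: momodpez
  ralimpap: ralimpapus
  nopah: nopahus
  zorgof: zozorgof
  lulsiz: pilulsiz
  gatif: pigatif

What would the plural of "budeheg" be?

nopah and nevewhih both end in -h yet inflect differently (nopahus, pinevewhih), so the final letter is not what conditions the rule; the last vowel is.
"budeheg" has last vowel 'e'. The one such stem in the data (modpez → momodpez) repeats the first consonant+vowel as a prefix (as do menafug, zorgof), so the same rule applies.
So budeheg → bubudeheg.

bubudeheg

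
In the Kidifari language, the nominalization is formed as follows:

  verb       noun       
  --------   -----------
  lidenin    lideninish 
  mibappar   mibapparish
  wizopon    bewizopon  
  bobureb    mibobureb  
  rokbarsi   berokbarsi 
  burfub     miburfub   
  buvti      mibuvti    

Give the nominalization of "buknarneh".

"buknarneh" begins with b-. The stems beginning with b- (burfub → miburfub, bobureb → mibobureb, buvti → mibuvti) add the prefix mi-.
The other patterns: stems beginning with r- or w- add the prefix be-; stems beginning with l- or m- add -ish.
So buknarneh → mibuknarneh.

mibuknarneh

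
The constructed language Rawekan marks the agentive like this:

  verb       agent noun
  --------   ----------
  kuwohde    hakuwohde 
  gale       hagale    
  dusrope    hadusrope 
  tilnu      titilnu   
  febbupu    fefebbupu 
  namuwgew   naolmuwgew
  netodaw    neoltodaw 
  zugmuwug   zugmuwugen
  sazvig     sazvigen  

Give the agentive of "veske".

kuwohde and namuwgew both have last vowel 'e' yet inflect differently (hakuwohde, naolmuwgew), so the last vowel is not what conditions the rule; the final letter is.
"veske" ends in -e. The stems ending in -e (kuwohde → hakuwohde, gale → hagale, dusrope → hadusrope) add the prefix ha-.
So veske → haveske.

haveske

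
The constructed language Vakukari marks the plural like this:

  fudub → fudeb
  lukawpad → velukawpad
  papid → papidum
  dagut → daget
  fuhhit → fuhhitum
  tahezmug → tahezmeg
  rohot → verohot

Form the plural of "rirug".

fuhhit and dagut both end in -t yet inflect differently (fuhhitum, daget), so the final letter is not what conditions the rule; the last vowel is.
"rirug" has last vowel 'u'. The stems whose last vowel is 'u' (dagut → daget, fudub → fudeb, tahezmug → tahezmeg) change the last vowel to 'e'.
The other patterns: stems whose last vowel is 'i' add -um; stems whose last vowel is 'a' or 'o' add the prefix ve-.
So rirug → rireg.

rireg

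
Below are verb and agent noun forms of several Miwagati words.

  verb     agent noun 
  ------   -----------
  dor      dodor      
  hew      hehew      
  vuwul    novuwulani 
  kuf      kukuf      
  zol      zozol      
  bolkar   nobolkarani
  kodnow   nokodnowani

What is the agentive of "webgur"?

zol and vuwul both end in -l yet inflect differently (zozol, novuwulani), so the final letter is not what conditions the rule; the number of vowels is.
"webgur" has 2 vowels. The stems with 2 vowels (vuwul → novuwulani, kodnow → nokodnowani, bolkar → nobolkarani) add no- … -ani around the stem.
The other pattern: stems with 1 vowel repeat the first consonant+vowel as a prefix.
So webgur → nowebgurani.

nowebgurani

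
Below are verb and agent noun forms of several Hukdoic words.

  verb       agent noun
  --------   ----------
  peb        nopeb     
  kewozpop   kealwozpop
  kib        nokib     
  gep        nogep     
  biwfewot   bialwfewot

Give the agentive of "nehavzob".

gep and kewozpop both end in -p yet inflect differently (nogep, kealwozpop), so the final letter is not what conditions the rule; the number of vowels is.
"nehavzob" has 3 vowels. The stems with 3 vowels (kewozpop → kealwozpop, biwfewot → bialwfewot) insert -al- after the first vowel.
So nehavzob → nealhavzob.

nealhavzob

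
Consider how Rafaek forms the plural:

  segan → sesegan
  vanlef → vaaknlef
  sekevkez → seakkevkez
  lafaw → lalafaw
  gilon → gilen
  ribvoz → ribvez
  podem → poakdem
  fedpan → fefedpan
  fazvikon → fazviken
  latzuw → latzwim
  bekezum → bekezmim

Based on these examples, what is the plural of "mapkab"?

sekevkez and ribvoz both end in -z yet inflect differently (seakkevkez, ribvez), so the final letter is not what conditions the rule; the last vowel is.
"mapkab" has last vowel 'a'. The stems whose last vowel is 'a' (segan → sesegan, lafaw → lalafaw, fedpan → fefedpan) repeat the first consonant+vowel as a prefix.
The other patterns: stems whose last vowel is 'e' insert -ak- after the first vowel; stems whose last vowel is 'o' change the last vowel to 'e'; stems whose last vowel is 'u' delete the last vowel and add -im.
So mapkab → mamapkab.

mamapkab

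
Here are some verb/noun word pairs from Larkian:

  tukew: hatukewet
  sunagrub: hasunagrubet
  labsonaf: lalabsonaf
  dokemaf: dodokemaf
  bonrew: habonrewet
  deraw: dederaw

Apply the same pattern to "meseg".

deraw and bonrew both end in -w yet inflect differently (dederaw, habonrewet), so the final letter is not what conditions the rule; the last vowel is.
"meseg" has last vowel 'e'. The stems whose last vowel is 'e' (bonrew → habonrewet, tukew → hatukewet) add ha- … -et around the stem.
The other pattern: stems whose last vowel is 'a' repeat the first consonant+vowel as a prefix.
So meseg → hameseget.

hameseget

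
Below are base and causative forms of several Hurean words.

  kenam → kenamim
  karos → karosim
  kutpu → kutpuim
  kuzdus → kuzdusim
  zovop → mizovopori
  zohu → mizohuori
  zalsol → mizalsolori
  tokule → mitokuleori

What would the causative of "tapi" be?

kutpu and zohu both end in -u yet inflect differently (kutpuim, mizohuori), so the final letter is not what conditions the rule; the first letter is.
"tapi" begins with t-. The one such stem in the data (tokule → mitokuleori) adds mi- … -ori around the stem, so the same rule applies.
So tapi → mitapiori.

mitapiori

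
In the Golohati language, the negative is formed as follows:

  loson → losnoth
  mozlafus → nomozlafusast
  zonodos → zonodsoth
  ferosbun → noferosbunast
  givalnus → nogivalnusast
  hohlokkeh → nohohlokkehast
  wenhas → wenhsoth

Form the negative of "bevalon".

bevalnoth

mozlafus and wenhas both end in -s yet inflect differently (nomozlafusast, wenhsoth), so the final letter is not what conditions the rule; the last vowel is.
"bevalon" has last vowel 'o'. The stems whose last vowel is 'o' (loson → losnoth, zonodos → zonodsoth) delete the last vowel and add -oth.
The other pattern: stems whose last vowel is 'e' or 'u' add no- … -ast around the stem.
So bevalon → bevalnoth.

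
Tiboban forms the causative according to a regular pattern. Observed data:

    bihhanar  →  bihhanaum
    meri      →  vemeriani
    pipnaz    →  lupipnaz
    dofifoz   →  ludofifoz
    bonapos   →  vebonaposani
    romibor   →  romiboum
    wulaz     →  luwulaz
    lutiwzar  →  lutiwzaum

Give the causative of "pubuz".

lupubuz

"pubuz" ends in -z. The stems ending in -z (pipnaz → lupipnaz, dofifoz → ludofifoz, wulaz → luwulaz) add the prefix lu-.
So pubuz → lupubuz.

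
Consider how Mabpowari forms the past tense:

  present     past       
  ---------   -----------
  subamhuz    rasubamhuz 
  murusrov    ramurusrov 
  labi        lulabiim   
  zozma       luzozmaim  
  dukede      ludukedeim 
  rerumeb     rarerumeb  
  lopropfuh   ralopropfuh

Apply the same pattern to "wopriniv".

"wopriniv" ends in a consonant. The stems ending in a consonant (rerumeb → rarerumeb, murusrov → ramurusrov, subamhuz → rasubamhuz) add the prefix ra-.
So wopriniv → rawopriniv.

rawopriniv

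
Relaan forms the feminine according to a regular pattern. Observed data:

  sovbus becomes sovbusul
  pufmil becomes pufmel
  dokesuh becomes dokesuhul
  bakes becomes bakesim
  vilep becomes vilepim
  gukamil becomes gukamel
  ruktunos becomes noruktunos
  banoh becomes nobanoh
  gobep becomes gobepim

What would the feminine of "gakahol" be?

nogakahol

bakes and ruktunos both end in -s yet inflect differently (bakesim, noruktunos), so the final letter is not what conditions the rule; the last vowel is.
"gakahol" has last vowel 'o'. The stems whose last vowel is 'o' (banoh → nobanoh, ruktunos → noruktunos) add the prefix no-.
So gakahol → nogakahol.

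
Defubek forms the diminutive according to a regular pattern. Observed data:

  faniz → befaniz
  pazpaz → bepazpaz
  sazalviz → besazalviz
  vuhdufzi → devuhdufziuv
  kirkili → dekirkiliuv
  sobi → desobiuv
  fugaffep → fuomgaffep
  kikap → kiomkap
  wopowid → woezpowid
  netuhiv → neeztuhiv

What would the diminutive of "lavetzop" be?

"lavetzop" ends in -p. The stems ending in -p (fugaffep → fuomgaffep, kikap → kiomkap) insert -om- after the first vowel.
The other patterns: stems ending in -z add the prefix be-; stems ending in -i add de- … -uv around the stem; stems ending in -d or -v insert -ez- after the first vowel.
So lavetzop → laomvetzop.

laomvetzop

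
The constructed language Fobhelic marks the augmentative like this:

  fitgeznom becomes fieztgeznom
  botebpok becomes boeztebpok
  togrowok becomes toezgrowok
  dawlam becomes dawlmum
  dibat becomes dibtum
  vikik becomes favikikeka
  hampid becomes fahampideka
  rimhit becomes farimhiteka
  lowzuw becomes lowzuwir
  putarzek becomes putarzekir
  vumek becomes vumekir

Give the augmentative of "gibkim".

fagibkimeka

"gibkim" has last vowel 'i'. The stems whose last vowel is 'i' (vikik → favikikeka, hampid → fahampideka, rimhit → farimhiteka) add fa- … -eka around the stem.
The other patterns: stems whose last vowel is 'o' insert -ez- after the first vowel; stems whose last vowel is 'a' delete the last vowel and add -um; stems whose last vowel is 'e' or 'u' add -ir.
So gibkim → fagibkimeka.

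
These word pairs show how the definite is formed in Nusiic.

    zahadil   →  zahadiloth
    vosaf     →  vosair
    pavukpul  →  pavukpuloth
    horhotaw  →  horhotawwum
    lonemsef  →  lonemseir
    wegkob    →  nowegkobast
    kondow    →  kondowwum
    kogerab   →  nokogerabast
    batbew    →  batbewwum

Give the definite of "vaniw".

vaniwwum

vosaf and horhotaw both have last vowel 'a' yet inflect differently (vosair, horhotawwum), so the last vowel is not what conditions the rule; the final letter is.
"vaniw" ends in -w. The stems ending in -w (horhotaw → horhotawwum, batbew → batbewwum, kondow → kondowwum) double the final consonant and add -um.
So vaniw → vaniwwum.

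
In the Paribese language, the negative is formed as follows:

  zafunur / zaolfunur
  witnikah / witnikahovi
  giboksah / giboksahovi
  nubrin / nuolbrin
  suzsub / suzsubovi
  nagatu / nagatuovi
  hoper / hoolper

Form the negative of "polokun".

poollokun

zafunur and suzsub both have last vowel 'u' yet inflect differently (zaolfunur, suzsubovi), so the last vowel is not what conditions the rule; the final letter is.
"polokun" ends in -n. The one such stem in the data (nubrin → nuolbrin) inserts -ol- after the first vowel (as do hoper, zafunur), so the same rule applies.
So polokun → poollokun.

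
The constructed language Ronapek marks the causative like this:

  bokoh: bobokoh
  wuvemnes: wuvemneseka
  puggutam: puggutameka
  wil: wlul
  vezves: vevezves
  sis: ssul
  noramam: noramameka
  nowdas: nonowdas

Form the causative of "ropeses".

ropeseseka

sis and nowdas both end in -s yet inflect differently (ssul, nonowdas), so the final letter is not what conditions the rule; the number of vowels is.
"ropeses" has 3 vowels. The stems with 3 vowels (wuvemnes → wuvemneseka, noramam → noramameka, puggutam → puggutameka) add -eka.
So ropeses → ropeseseka.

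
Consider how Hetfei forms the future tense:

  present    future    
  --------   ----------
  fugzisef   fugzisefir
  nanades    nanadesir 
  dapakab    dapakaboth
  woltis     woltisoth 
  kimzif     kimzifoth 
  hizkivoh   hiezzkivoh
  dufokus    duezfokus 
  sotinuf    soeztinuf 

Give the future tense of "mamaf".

mamafoth

nanades and woltis both end in -s yet inflect differently (nanadesir, woltisoth), so the final letter is not what conditions the rule; the last vowel is.
"mamaf" has last vowel 'a'. The one such stem in the data (dapakab → dapakaboth) adds -oth, so the same rule applies.
So mamaf → mamafoth.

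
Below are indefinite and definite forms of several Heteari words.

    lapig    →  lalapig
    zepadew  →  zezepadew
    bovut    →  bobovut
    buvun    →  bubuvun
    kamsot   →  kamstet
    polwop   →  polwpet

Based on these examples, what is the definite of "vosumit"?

vovosumit

kamsot and bovut both end in -t yet inflect differently (kamstet, bobovut), so the final letter is not what conditions the rule; the last vowel is.
"vosumit" has last vowel 'i'. The one such stem in the data (lapig → lalapig) repeats the first consonant+vowel as a prefix (as do zepadew, bovut), so the same rule applies.
The other pattern: stems whose last vowel is 'o' delete the last vowel and add -et.
So vosumit → vovosumit.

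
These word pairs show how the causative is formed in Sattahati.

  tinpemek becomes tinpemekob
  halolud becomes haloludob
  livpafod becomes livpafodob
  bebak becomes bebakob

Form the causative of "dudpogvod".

Every pair shown (tinpemek → tinpemekob, halolud → haloludob, livpafod → livpafodob, …) follows the same rule: add -ob.
So dudpogvod → dudpogvodob.

dudpogvodob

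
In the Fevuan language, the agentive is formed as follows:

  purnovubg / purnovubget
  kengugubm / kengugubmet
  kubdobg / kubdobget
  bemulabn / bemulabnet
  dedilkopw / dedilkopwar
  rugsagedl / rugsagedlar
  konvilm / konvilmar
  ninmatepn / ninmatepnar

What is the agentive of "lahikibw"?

"lahikibw" has second-to-last letter 'b'. The stems whose second-to-last letter is 'b' (purnovubg → purnovubget, kengugubm → kengugubmet, kubdobg → kubdobget) add -et.
So lahikibw → lahikibwet.

lahikibwet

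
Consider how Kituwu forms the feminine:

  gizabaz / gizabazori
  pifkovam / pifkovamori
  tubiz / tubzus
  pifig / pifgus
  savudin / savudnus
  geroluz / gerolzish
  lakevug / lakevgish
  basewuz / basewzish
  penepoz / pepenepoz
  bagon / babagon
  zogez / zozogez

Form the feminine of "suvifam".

suvifamori

gizabaz and tubiz both end in -z yet inflect differently (gizabazori, tubzus), so the final letter is not what conditions the rule; the last vowel is.
"suvifam" has last vowel 'a'. The stems whose last vowel is 'a' (gizabaz → gizabazori, pifkovam → pifkovamori) add -ori.
So suvifam → suvifamori.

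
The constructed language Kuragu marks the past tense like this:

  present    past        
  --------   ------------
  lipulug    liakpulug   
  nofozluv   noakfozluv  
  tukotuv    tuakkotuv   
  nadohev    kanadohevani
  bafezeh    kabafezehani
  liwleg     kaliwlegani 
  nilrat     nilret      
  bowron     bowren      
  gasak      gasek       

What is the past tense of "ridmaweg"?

"ridmaweg" has last vowel 'e'. The stems whose last vowel is 'e' (nadohev → kanadohevani, bafezeh → kabafezehani, liwleg → kaliwlegani) add ka- … -ani around the stem.
The other patterns: stems whose last vowel is 'u' insert -ak- after the first vowel; stems whose last vowel is 'a' or 'o' change the last vowel to 'e'.
So ridmaweg → karidmawegani.

karidmawegani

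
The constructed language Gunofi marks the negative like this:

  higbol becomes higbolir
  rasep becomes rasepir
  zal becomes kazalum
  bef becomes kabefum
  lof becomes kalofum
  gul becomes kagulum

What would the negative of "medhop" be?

higbol and zal both end in -l yet inflect differently (higbolir, kazalum), so the final letter is not what conditions the rule; the number of vowels is.
"medhop" has 2 vowels. The stems with 2 vowels (higbol → higbolir, rasep → rasepir) add -ir.
So medhop → medhopir.

medhopir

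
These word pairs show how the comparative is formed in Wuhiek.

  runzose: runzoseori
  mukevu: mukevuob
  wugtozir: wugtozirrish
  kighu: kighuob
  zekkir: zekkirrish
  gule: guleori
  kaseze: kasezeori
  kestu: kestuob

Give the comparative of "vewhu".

vewhuob

kestu and kaseze both begin with k- yet inflect differently (kestuob, kasezeori), so the first letter is not what conditions the rule; the final letter is.
"vewhu" ends in -u. The stems ending in -u (kestu → kestuob, mukevu → mukevuob, kighu → kighuob) add -ob.
So vewhu → vewhuob.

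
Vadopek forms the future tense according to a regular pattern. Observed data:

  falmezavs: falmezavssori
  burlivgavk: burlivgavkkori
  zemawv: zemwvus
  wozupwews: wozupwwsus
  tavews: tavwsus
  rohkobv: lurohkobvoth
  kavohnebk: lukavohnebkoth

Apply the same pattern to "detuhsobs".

falmezavs and wozupwews both end in -s yet inflect differently (falmezavssori, wozupwwsus), so the final letter is not what conditions the rule; the second-to-last letter is.
"detuhsobs" has second-to-last letter 'b'. The stems whose second-to-last letter is 'b' (rohkobv → lurohkobvoth, kavohnebk → lukavohnebkoth) add lu- … -oth around the stem.
So detuhsobs → ludetuhsobsoth.

ludetuhsobsoth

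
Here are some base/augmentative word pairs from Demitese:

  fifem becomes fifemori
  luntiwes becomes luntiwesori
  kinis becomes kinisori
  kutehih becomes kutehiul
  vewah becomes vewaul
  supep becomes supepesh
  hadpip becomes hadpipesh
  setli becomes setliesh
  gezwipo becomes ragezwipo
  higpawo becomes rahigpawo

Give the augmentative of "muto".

ramuto

kinis and kutehih both have last vowel 'i' yet inflect differently (kinisori, kutehiul), so the last vowel is not what conditions the rule; the final letter is.
"muto" ends in -o. The stems ending in -o (gezwipo → ragezwipo, higpawo → rahigpawo) add the prefix ra-.
So muto → ramuto.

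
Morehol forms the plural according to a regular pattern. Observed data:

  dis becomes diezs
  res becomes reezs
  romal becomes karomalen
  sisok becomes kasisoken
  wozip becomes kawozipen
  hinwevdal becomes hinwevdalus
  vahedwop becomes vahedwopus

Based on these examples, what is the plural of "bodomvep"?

bodomvepus

romal and hinwevdal both end in -l yet inflect differently (karomalen, hinwevdalus), so the final letter is not what conditions the rule; the number of vowels is.
"bodomvep" has 3 vowels. The stems with 3 vowels (hinwevdal → hinwevdalus, vahedwop → vahedwopus) add -us.
The other patterns: stems with 1 vowel insert -ez- after the first vowel; stems with 2 vowels add ka- … -en around the stem.
So bodomvep → bodomvepus.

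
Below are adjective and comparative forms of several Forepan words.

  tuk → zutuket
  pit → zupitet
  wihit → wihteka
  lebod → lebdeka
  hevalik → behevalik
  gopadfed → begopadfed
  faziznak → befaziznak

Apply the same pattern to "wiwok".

wiwkeka

pit and wihit both end in -t yet inflect differently (zupitet, wihteka), so the final letter is not what conditions the rule; the number of vowels is.
"wiwok" has 2 vowels. The stems with 2 vowels (wihit → wihteka, lebod → lebdeka) delete the last vowel and add -eka.
So wiwok → wiwkeka.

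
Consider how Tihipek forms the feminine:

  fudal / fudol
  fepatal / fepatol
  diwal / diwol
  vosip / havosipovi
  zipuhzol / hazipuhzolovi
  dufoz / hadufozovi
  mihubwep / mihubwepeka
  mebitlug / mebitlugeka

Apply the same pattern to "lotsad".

lotsod

"lotsad" has last vowel 'a'. The stems whose last vowel is 'a' (fudal → fudol, fepatal → fepatol, diwal → diwol) change the last vowel to 'o'.
So lotsad → lotsod.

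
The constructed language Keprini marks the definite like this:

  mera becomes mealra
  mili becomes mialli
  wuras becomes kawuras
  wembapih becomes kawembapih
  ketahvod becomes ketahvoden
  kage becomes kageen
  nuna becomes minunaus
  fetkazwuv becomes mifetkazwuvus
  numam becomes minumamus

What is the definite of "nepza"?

minepzaus

mera and nuna both end in -a yet inflect differently (mealra, minunaus), so the final letter is not what conditions the rule; the first letter is.
"nepza" begins with n-. The stems beginning with n- (nuna → minunaus, numam → minumamus) add mi- … -us around the stem.
So nepza → minepzaus.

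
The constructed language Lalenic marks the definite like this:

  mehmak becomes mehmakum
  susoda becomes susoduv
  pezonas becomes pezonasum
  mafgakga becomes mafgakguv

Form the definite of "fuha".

susoda and pezonas both have last vowel 'a' yet inflect differently (susoduv, pezonasum), so the last vowel is not what conditions the rule; whether the stem ends in a vowel or a consonant is.
"fuha" ends in a vowel. The stems ending in a vowel (susoda → susoduv, mafgakga → mafgakguv) drop the final letter and add -uv.
The other pattern: stems ending in a consonant add -um.
So fuha → fuhuv.

fuhuv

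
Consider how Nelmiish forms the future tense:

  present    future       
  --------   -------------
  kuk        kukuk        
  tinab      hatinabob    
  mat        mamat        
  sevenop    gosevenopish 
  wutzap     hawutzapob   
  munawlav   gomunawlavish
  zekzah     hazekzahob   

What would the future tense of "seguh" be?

wutzap and sevenop both end in -p yet inflect differently (hawutzapob, gosevenopish), so the final letter is not what conditions the rule; the number of vowels is.
"seguh" has 2 vowels. The stems with 2 vowels (zekzah → hazekzahob, tinab → hatinabob, wutzap → hawutzapob) add ha- … -ob around the stem.
So seguh → haseguhob.

haseguhob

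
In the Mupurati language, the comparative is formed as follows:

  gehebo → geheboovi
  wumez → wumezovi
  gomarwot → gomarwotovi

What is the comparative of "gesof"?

Every pair shown (gehebo → geheboovi, wumez → wumezovi, gomarwot → gomarwotovi) follows the same rule: add -ovi.
So gesof → gesofovi.

gesofovi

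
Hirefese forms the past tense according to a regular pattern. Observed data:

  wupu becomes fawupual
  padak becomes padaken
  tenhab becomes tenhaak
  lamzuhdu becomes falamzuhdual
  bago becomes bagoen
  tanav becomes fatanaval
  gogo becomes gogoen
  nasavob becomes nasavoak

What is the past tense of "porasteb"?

porasteak

nasavob and bago both have last vowel 'o' yet inflect differently (nasavoak, bagoen), so the last vowel is not what conditions the rule; the final letter is.
"porasteb" ends in -b. The stems ending in -b (nasavob → nasavoak, tenhab → tenhaak) drop the final letter and add -ak.
The other patterns: stems ending in -k or -o add -en; stems ending in -u or -v add fa- … -al around the stem.
So porasteb → porasteak.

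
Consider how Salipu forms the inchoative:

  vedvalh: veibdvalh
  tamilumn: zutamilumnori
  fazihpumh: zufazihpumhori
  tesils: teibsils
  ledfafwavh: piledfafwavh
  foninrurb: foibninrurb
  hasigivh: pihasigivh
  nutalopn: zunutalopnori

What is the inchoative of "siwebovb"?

vedvalh and ledfafwavh both end in -h yet inflect differently (veibdvalh, piledfafwavh), so the final letter is not what conditions the rule; the second-to-last letter is.
"siwebovb" has second-to-last letter 'v'. The stems whose second-to-last letter is 'v' (ledfafwavh → piledfafwavh, hasigivh → pihasigivh) add the prefix pi-.
The other patterns: stems whose second-to-last letter is 'l' or 'r' insert -ib- after the first vowel; stems whose second-to-last letter is 'm' or 'p' add zu- … -ori around the stem.
So siwebovb → pisiwebovb.

pisiwebovb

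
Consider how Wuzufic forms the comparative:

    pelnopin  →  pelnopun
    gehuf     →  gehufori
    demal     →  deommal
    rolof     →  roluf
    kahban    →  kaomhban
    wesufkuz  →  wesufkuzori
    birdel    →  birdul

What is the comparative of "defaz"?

deomfaz

"defaz" has last vowel 'a'. The stems whose last vowel is 'a' (kahban → kaomhban, demal → deommal) insert -om- after the first vowel.
The other patterns: stems whose last vowel is 'u' add -ori; stems whose last vowel is 'e', 'i' or 'o' change the last vowel to 'u'.
So defaz → deomfaz.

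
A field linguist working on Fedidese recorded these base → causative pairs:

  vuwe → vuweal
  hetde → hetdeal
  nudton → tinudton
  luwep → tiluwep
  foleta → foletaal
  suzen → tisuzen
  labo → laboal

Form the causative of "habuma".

hetde and luwep both have last vowel 'e' yet inflect differently (hetdeal, tiluwep), so the last vowel is not what conditions the rule; whether the stem ends in a vowel or a consonant is.
"habuma" ends in a vowel. The stems ending in a vowel (labo → laboal, hetde → hetdeal, foleta → foletaal) add -al.
The other pattern: stems ending in a consonant add the prefix ti-.
So habuma → habumaal.

habumaal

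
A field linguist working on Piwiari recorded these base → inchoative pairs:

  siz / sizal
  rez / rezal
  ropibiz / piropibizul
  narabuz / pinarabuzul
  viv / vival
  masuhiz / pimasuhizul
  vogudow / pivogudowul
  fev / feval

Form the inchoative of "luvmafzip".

rez and ropibiz both end in -z yet inflect differently (rezal, piropibizul), so the final letter is not what conditions the rule; the number of vowels is.
"luvmafzip" has 3 vowels. The stems with 3 vowels (ropibiz → piropibizul, masuhiz → pimasuhizul, vogudow → pivogudowul) add pi- … -ul around the stem.
The other pattern: stems with 1 vowel add -al.
So luvmafzip → piluvmafzipul.

piluvmafzipul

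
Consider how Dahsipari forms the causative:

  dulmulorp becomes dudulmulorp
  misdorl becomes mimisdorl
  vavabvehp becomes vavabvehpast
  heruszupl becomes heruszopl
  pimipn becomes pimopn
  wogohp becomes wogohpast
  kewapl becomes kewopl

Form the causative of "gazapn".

wogohp and dulmulorp both end in -p yet inflect differently (wogohpast, dudulmulorp), so the final letter is not what conditions the rule; the second-to-last letter is.
"gazapn" has second-to-last letter 'p'. The stems whose second-to-last letter is 'p' (kewapl → kewopl, heruszupl → heruszopl, pimipn → pimopn) change the last vowel to 'o'.
The other patterns: stems whose second-to-last letter is 'h' add -ast; stems whose second-to-last letter is 'r' repeat the first consonant+vowel as a prefix.
So gazapn → gazopn.

gazopn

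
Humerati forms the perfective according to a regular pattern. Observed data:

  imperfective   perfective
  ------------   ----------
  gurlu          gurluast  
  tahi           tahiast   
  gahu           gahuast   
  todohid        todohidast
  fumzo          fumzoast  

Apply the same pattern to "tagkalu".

Every pair shown (gurlu → gurluast, tahi → tahiast, gahu → gahuast, …) follows the same rule: add -ast.
So tagkalu → tagkaluast.

tagkaluast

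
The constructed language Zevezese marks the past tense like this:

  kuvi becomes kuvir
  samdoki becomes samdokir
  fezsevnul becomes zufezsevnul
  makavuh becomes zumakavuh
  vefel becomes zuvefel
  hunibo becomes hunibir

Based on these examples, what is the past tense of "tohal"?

kuvi and vefel both have 2 vowels yet inflect differently (kuvir, zuvefel), so the number of vowels is not what conditions the rule; whether the stem ends in a vowel or a consonant is.
"tohal" ends in a consonant. The stems ending in a consonant (vefel → zuvefel, fezsevnul → zufezsevnul, makavuh → zumakavuh) add the prefix zu-.
So tohal → zutohal.

zutohal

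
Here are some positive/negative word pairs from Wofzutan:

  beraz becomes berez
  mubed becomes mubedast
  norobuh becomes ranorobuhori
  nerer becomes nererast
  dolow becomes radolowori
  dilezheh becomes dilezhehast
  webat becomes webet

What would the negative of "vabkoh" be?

dilezheh and norobuh both end in -h yet inflect differently (dilezhehast, ranorobuhori), so the final letter is not what conditions the rule; the last vowel is.
"vabkoh" has last vowel 'o'. The one such stem in the data (dolow → radolowori) adds ra- … -ori around the stem, so the same rule applies.
So vabkoh → ravabkohori.

ravabkohori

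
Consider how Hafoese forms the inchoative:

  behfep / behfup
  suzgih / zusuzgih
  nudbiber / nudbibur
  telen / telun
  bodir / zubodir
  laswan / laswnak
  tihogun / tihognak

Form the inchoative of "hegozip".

zuhegozip

nudbiber and bodir both end in -r yet inflect differently (nudbibur, zubodir), so the final letter is not what conditions the rule; the last vowel is.
"hegozip" has last vowel 'i'. The stems whose last vowel is 'i' (bodir → zubodir, suzgih → zusuzgih) add the prefix zu-.
The other patterns: stems whose last vowel is 'e' change the last vowel to 'u'; stems whose last vowel is 'a' or 'u' delete the last vowel and add -ak.
So hegozip → zuhegozip.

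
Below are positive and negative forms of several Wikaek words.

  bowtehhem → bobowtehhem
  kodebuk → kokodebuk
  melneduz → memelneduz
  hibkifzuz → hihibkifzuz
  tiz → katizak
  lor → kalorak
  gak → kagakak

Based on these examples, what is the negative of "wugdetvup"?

"wugdetvup" has 3 vowels. The stems with 3 vowels (bowtehhem → bobowtehhem, kodebuk → kokodebuk, melneduz → memelneduz) repeat the first consonant+vowel as a prefix.
So wugdetvup → wuwugdetvup.

wuwugdetvup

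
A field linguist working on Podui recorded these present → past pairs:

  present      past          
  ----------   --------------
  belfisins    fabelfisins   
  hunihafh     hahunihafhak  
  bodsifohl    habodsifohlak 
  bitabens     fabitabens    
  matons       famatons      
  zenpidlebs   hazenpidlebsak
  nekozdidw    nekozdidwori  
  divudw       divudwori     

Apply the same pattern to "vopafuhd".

havopafuhdak

"vopafuhd" has second-to-last letter 'h'. The one such stem in the data (bodsifohl → habodsifohlak) adds ha- … -ak around the stem, so the same rule applies.
The other patterns: stems whose second-to-last letter is 'd' add -ori; stems whose second-to-last letter is 'n' add the prefix fa-.
So vopafuhd → havopafuhdak.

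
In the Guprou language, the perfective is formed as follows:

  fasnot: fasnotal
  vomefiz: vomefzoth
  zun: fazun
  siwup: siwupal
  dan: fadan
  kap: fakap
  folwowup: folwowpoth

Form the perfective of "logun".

kap and siwup both end in -p yet inflect differently (fakap, siwupal), so the final letter is not what conditions the rule; the number of vowels is.
"logun" has 2 vowels. The stems with 2 vowels (siwup → siwupal, fasnot → fasnotal) add -al.
The other patterns: stems with 1 vowel add the prefix fa-; stems with 3 vowels delete the last vowel and add -oth.
So logun → logunal.

logunal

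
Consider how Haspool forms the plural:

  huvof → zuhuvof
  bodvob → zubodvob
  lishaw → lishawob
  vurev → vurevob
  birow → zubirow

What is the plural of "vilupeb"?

vilupebob

"vilupeb" has last vowel 'e'. The one such stem in the data (vurev → vurevob) adds -ob, so the same rule applies.
So vilupeb → vilupebob.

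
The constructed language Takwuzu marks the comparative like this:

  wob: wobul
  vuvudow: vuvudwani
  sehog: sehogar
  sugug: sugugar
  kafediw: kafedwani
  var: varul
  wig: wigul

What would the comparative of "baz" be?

wig and sehog both end in -g yet inflect differently (wigul, sehogar), so the final letter is not what conditions the rule; the number of vowels is.
"baz" has 1 vowel. The stems with 1 vowel (wig → wigul, var → varul, wob → wobul) add -ul.
The other patterns: stems with 2 vowels add -ar; stems with 3 vowels delete the last vowel and add -ani.
So baz → bazul.

bazul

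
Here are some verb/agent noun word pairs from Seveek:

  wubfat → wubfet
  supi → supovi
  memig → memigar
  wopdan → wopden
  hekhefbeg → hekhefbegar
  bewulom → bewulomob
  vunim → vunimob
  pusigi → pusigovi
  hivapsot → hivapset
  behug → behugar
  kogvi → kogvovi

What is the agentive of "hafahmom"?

memig and vunim both have last vowel 'i' yet inflect differently (memigar, vunimob), so the last vowel is not what conditions the rule; the final letter is.
"hafahmom" ends in -m. The stems ending in -m (vunim → vunimob, bewulom → bewulomob) add -ob.
So hafahmom → hafahmomob.

hafahmomob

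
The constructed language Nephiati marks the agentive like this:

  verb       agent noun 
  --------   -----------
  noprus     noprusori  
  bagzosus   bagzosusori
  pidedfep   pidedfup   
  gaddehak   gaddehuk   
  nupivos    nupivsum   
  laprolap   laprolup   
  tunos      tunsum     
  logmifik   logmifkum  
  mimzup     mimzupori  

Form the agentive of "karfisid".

bagzosus and tunos both end in -s yet inflect differently (bagzosusori, tunsum), so the final letter is not what conditions the rule; the last vowel is.
"karfisid" has last vowel 'i'. The one such stem in the data (logmifik → logmifkum) deletes the last vowel and adds -um (as do tunos, nupivos), so the same rule applies.
So karfisid → karfisdum.

karfisdum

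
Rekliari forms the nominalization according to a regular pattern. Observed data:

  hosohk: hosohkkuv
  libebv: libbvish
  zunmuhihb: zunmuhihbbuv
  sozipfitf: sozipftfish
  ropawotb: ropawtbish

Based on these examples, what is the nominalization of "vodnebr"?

zunmuhihb and ropawotb both end in -b yet inflect differently (zunmuhihbbuv, ropawtbish), so the final letter is not what conditions the rule; the second-to-last letter is.
"vodnebr" has second-to-last letter 'b'. The one such stem in the data (libebv → libbvish) deletes the last vowel and adds -ish (as do sozipfitf, ropawotb), so the same rule applies.
The other pattern: stems whose second-to-last letter is 'h' double the final consonant and add -uv.
So vodnebr → vodnbrish.

vodnbrish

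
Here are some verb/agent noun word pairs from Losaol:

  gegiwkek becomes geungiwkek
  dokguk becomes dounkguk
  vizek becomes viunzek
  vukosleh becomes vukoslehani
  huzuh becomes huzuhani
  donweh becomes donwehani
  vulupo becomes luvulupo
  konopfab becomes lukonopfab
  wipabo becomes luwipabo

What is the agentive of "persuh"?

persuhani

gegiwkek and vukosleh both have last vowel 'e' yet inflect differently (geungiwkek, vukoslehani), so the last vowel is not what conditions the rule; the final letter is.
"persuh" ends in -h. The stems ending in -h (vukosleh → vukoslehani, huzuh → huzuhani, donweh → donwehani) add -ani.
So persuh → persuhani.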